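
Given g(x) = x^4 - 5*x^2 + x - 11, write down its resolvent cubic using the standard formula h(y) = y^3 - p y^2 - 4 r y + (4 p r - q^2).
h(y) = y^3 + 5*y^2 + 44*y + 219

Identify coefficients: p = -5, q = 1, r = -11.
Plug into h(y) = y^3 - p y^2 - 4 r y + (4 p r - q^2):
  h(y) = y^3 - (-5) y^2 - 4*(-11) y + (4*(-5)*(-11) - (1)^2)
       = y^3 + (5) y^2 + (44) y + (219).
Simplifying: h(y) = y^3 + 5*y^2 + 44*y + 219.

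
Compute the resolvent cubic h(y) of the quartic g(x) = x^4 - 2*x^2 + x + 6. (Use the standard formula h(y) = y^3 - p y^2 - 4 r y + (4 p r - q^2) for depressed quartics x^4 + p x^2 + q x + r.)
h(y) = y^3 + 2*y^2 - 24*y - 49

Identify coefficients: p = -2, q = 1, r = 6.
Plug into h(y) = y^3 - p y^2 - 4 r y + (4 p r - q^2):
  h(y) = y^3 - (-2) y^2 - 4*(6) y + (4*(-2)*(6) - (1)^2)
       = y^3 + (2) y^2 + (-24) y + (-49).
Simplifying: h(y) = y^3 + 2*y^2 - 24*y - 49.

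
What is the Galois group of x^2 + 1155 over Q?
Gal(K/Q) = Z/2Z (cyclic of order 2)

x^2 + 1155 is irreducible over Q since -1155 is not a rational square. The splitting field Q(sqrt(-1155)) has degree 2 over Q, and its unique nontrivial automorphism is sqrt(-1155) ↦ -sqrt(-1155). Hence Gal(Q(sqrt(-1155))/Q) = Z/2Z.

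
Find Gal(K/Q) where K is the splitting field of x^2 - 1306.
Gal(K/Q) = Z/2Z (cyclic of order 2)

x^2 - 1306 is irreducible over Q since 1306 is not a rational square. The splitting field Q(sqrt(1306)) has degree 2 over Q, and its unique nontrivial automorphism is sqrt(1306) ↦ -sqrt(1306). Hence Gal(Q(sqrt(1306))/Q) = Z/2Z.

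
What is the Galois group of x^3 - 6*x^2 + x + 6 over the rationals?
Gal(K/Q) = S_3 (symmetric group of order 6)

Compute the discriminant of x^3 + (-6)*x^2 + (1)*x + (6): Δ = 3596. Since Δ is not a rational square, the Galois group is not contained in A_3; it must be the full S_3 (irreducibility of the cubic rules out anything smaller).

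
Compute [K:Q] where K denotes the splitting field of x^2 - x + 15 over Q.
[K:Q] = 2

The discriminant of x^2 + (-1)*x + (15) is b^2 - 4c = 1 - (60) = -59. Since -59 is not a perfect square in Q, the polynomial is irreducible over Q. Its two roots generate a degree-2 extension, so [K:Q] = 2.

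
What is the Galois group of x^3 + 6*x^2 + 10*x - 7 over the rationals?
Gal(K/Q) = S_3 (symmetric group of order 6)

Compute the discriminant of x^3 + (6)*x^2 + (10)*x + (-7): Δ = -3235. Since Δ is not a rational square, the Galois group is not contained in A_3; it must be the full S_3 (irreducibility of the cubic rules out anything smaller).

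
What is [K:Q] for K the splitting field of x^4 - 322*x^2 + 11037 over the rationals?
[K:Q] = 4

f factors as (x^2 - 39)(x^2 - 283); the splitting field is K = Q(sqrt(39), sqrt(283)). Since 39, 283, and 11037 are all non-squares in Q, the three subfields Q(sqrt(39)), Q(sqrt(283)), Q(sqrt(11037)) are distinct degree-2 extensions, so [K:Q] = 4 (Klein four Galois group).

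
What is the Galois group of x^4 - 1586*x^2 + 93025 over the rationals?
Gal(K/Q) = Z/2Z (cyclic of order 2)

f factors as (x^2 - 1525)(x^2 - 61), so the splitting field is K = Q(sqrt(1525), sqrt(61)). The squarefree part of 1525 is 61 and the squarefree part of 61 is also 61, so sqrt(1525) and sqrt(61) are both rational multiples of sqrt(61). Hence Q(sqrt(1525)) = Q(sqrt(61)) = Q(sqrt(61)), and the splitting field collapses to a single degree-2 extension with Galois group Z/2Z.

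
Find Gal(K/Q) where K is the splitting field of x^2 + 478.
Gal(K/Q) = Z/2Z (cyclic of order 2)

x^2 + 478 is irreducible over Q since -478 is not a rational square. The splitting field Q(sqrt(-478)) has degree 2 over Q, and its unique nontrivial automorphism is sqrt(-478) ↦ -sqrt(-478). Hence Gal(Q(sqrt(-478))/Q) = Z/2Z.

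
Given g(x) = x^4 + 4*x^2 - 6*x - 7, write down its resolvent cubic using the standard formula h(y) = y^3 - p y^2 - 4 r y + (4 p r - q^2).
h(y) = y^3 - 4*y^2 + 28*y - 148

Identify coefficients: p = 4, q = -6, r = -7.
Plug into h(y) = y^3 - p y^2 - 4 r y + (4 p r - q^2):
  h(y) = y^3 - (4) y^2 - 4*(-7) y + (4*(4)*(-7) - (-6)^2)
       = y^3 + (-4) y^2 + (28) y + (-148).
Simplifying: h(y) = y^3 - 4*y^2 + 28*y - 148.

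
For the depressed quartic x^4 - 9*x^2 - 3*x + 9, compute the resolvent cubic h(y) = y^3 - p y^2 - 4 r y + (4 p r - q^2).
h(y) = y^3 + 9*y^2 - 36*y - 333

Identify coefficients: p = -9, q = -3, r = 9.
Plug into h(y) = y^3 - p y^2 - 4 r y + (4 p r - q^2):
  h(y) = y^3 - (-9) y^2 - 4*(9) y + (4*(-9)*(9) - (-3)^2)
       = y^3 + (9) y^2 + (-36) y + (-333).
Simplifying: h(y) = y^3 + 9*y^2 - 36*y - 333.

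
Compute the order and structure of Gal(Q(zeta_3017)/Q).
|Gal(Q(zeta_3017)/Q)| = phi(3017) = 2580; group ≅ (Z/3017Z)^* ≅ Z/6Z × Z/430Z

The n-th cyclotomic polynomial Φ_3017(x) is the minimal polynomial of zeta_3017 over Q and has degree phi(3017) = 2580. So Q(zeta_3017) is a degree-2580 Galois extension with Galois group (Z/3017Z)^*. By CRT, (Z/3017Z)^* ≅ (Z/7Z)^* × (Z/431Z)^*. Each prime-power unit group is (Z/7Z)^* ≅ Z/6Z; (Z/431Z)^* ≅ Z/430Z. Hence Gal(Q(zeta_3017)/Q) ≅ Z/6Z × Z/430Z.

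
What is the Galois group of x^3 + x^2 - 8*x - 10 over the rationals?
Gal(K/Q) = S_3 (symmetric group of order 6)

Compute the discriminant of x^3 + (1)*x^2 + (-8)*x + (-10): Δ = 892. Since Δ is not a rational square, the Galois group is not contained in A_3; it must be the full S_3 (irreducibility of the cubic rules out anything smaller).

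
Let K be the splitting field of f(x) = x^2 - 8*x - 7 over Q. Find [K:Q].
[K:Q] = 2

The discriminant of x^2 + (-8)*x + (-7) is b^2 - 4c = 64 - (-28) = 92. Since 92 is not a perfect square in Q, the polynomial is irreducible over Q. Its two roots generate a degree-2 extension, so [K:Q] = 2.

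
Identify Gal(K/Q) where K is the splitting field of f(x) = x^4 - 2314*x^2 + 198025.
Gal(K/Q) = Z/2Z (cyclic of order 2)

f factors as (x^2 - 89)(x^2 - 2225), so the splitting field is K = Q(sqrt(89), sqrt(2225)). The squarefree part of 89 is 89 and the squarefree part of 2225 is also 89, so sqrt(89) and sqrt(2225) are both rational multiples of sqrt(89). Hence Q(sqrt(89)) = Q(sqrt(2225)) = Q(sqrt(89)), and the splitting field collapses to a single degree-2 extension with Galois group Z/2Z.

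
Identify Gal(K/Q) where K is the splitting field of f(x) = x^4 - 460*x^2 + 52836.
Gal(K/Q) = V_4 (Klein four-group, Z/2Z × Z/2Z)

f factors as (x^2 - 238)(x^2 - 222), so the splitting field is K = Q(sqrt(238), sqrt(222)). The elements 238, 222, 52836 are all non-squares in Q, so sqrt(238) and sqrt(222) generate independent quadratic extensions. Thus [K:Q] = 4 and Gal(K/Q) is generated by the two order-2 automorphisms sqrt(238) ↦ -sqrt(238) and sqrt(222) ↦ -sqrt(222), giving V_4.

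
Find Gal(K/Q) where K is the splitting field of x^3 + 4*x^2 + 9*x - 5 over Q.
Gal(K/Q) = S_3 (symmetric group of order 6)

Compute the discriminant of x^3 + (4)*x^2 + (9)*x + (-5): Δ = -4255. Since Δ is not a rational square, the Galois group is not contained in A_3; it must be the full S_3 (irreducibility of the cubic rules out anything smaller).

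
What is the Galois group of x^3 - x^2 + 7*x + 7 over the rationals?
Gal(K/Q) = S_3 (symmetric group of order 6)

Compute the discriminant of x^3 + (-1)*x^2 + (7)*x + (7): Δ = -3500. Since Δ is not a rational square, the Galois group is not contained in A_3; it must be the full S_3 (irreducibility of the cubic rules out anything smaller).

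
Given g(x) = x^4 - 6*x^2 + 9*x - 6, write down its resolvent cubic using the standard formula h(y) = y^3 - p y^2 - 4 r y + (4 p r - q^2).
h(y) = y^3 + 6*y^2 + 24*y + 63

Identify coefficients: p = -6, q = 9, r = -6.
Plug into h(y) = y^3 - p y^2 - 4 r y + (4 p r - q^2):
  h(y) = y^3 - (-6) y^2 - 4*(-6) y + (4*(-6)*(-6) - (9)^2)
       = y^3 + (6) y^2 + (24) y + (63).
Simplifying: h(y) = y^3 + 6*y^2 + 24*y + 63.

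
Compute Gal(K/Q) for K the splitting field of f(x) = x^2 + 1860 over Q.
Gal(K/Q) = Z/2Z (cyclic of order 2)

x^2 + 1860 is irreducible over Q since -1860 is not a rational square. The splitting field Q(sqrt(-1860)) has degree 2 over Q, and its unique nontrivial automorphism is sqrt(-1860) ↦ -sqrt(-1860). Hence Gal(Q(sqrt(-1860))/Q) = Z/2Z.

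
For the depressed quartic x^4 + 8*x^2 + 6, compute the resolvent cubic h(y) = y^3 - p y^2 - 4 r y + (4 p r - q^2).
h(y) = y^3 - 8*y^2 - 24*y + 192

Identify coefficients: p = 8, q = 0, r = 6.
Plug into h(y) = y^3 - p y^2 - 4 r y + (4 p r - q^2):
  h(y) = y^3 - (8) y^2 - 4*(6) y + (4*(8)*(6) - (0)^2)
       = y^3 + (-8) y^2 + (-24) y + (192).
Simplifying: h(y) = y^3 - 8*y^2 - 24*y + 192.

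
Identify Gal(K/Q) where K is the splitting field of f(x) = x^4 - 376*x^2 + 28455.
Gal(K/Q) = V_4 (Klein four-group, Z/2Z × Z/2Z)

f factors as (x^2 - 105)(x^2 - 271), so the splitting field is K = Q(sqrt(105), sqrt(271)). The elements 105, 271, 28455 are all non-squares in Q, so sqrt(105) and sqrt(271) generate independent quadratic extensions. Thus [K:Q] = 4 and Gal(K/Q) is generated by the two order-2 automorphisms sqrt(105) ↦ -sqrt(105) and sqrt(271) ↦ -sqrt(271), giving V_4.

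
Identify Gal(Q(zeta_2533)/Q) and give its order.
|Gal(Q(zeta_2533)/Q)| = phi(2533) = 2368; group ≅ (Z/2533Z)^* ≅ Z/16Z × Z/148Z

The n-th cyclotomic polynomial Φ_2533(x) is the minimal polynomial of zeta_2533 over Q and has degree phi(2533) = 2368. So Q(zeta_2533) is a degree-2368 Galois extension with Galois group (Z/2533Z)^*. By CRT, (Z/2533Z)^* ≅ (Z/17Z)^* × (Z/149Z)^*. Each prime-power unit group is (Z/17Z)^* ≅ Z/16Z; (Z/149Z)^* ≅ Z/148Z. Hence Gal(Q(zeta_2533)/Q) ≅ Z/16Z × Z/148Z.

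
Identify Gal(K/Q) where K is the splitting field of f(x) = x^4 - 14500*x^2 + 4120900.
Gal(K/Q) = Z/2Z (cyclic of order 2)

f factors as (x^2 - 290)(x^2 - 14210), so the splitting field is K = Q(sqrt(290), sqrt(14210)). The squarefree part of 290 is 290 and the squarefree part of 14210 is also 290, so sqrt(290) and sqrt(14210) are both rational multiples of sqrt(290). Hence Q(sqrt(290)) = Q(sqrt(14210)) = Q(sqrt(290)), and the splitting field collapses to a single degree-2 extension with Galois group Z/2Z.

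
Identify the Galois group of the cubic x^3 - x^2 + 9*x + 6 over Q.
Gal(K/Q) = S_3 (symmetric group of order 6)

Compute the discriminant of x^3 + (-1)*x^2 + (9)*x + (6): Δ = -4755. Since Δ is not a rational square, the Galois group is not contained in A_3; it must be the full S_3 (irreducibility of the cubic rules out anything smaller).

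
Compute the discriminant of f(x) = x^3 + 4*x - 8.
Δ = -1984

For x^3 + a x^2 + b x + c the discriminant is Δ = 18 a b c - 4 a^3 c + a^2 b^2 - 4 b^3 - 27 c^2.
Plug a = 0, b = 4, c = -8:
  18*(0)*(4)*(-8) - 4*(0)^3*(-8) + (0)^2*(4)^2 - 4*(4)^3 - 27*(-8)^2
  = 0 + (0) + 0 + (-256) + (-1728)
  = -1984.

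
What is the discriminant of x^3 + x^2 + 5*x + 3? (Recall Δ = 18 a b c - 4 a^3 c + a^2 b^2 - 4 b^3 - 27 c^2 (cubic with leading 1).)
Δ = -460

For x^3 + a x^2 + b x + c the discriminant is Δ = 18 a b c - 4 a^3 c + a^2 b^2 - 4 b^3 - 27 c^2.
Plug a = 1, b = 5, c = 3:
  18*(1)*(5)*(3) - 4*(1)^3*(3) + (1)^2*(5)^2 - 4*(5)^3 - 27*(3)^2
  = 270 + (-12) + 25 + (-500) + (-243)
  = -460.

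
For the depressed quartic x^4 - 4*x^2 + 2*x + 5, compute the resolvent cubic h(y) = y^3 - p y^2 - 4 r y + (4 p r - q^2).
h(y) = y^3 + 4*y^2 - 20*y - 84

Identify coefficients: p = -4, q = 2, r = 5.
Plug into h(y) = y^3 - p y^2 - 4 r y + (4 p r - q^2):
  h(y) = y^3 - (-4) y^2 - 4*(5) y + (4*(-4)*(5) - (2)^2)
       = y^3 + (4) y^2 + (-20) y + (-84).
Simplifying: h(y) = y^3 + 4*y^2 - 20*y - 84.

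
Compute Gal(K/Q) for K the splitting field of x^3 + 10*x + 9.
Gal(K/Q) = S_3 (symmetric group of order 6)

Compute the discriminant of x^3 + (0)*x^2 + (10)*x + (9): Δ = -6187. Since Δ is not a rational square, the Galois group is not contained in A_3; it must be the full S_3 (irreducibility of the cubic rules out anything smaller).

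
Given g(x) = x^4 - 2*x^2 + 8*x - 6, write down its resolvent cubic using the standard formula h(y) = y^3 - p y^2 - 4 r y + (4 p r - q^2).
h(y) = y^3 + 2*y^2 + 24*y - 16

Identify coefficients: p = -2, q = 8, r = -6.
Plug into h(y) = y^3 - p y^2 - 4 r y + (4 p r - q^2):
  h(y) = y^3 - (-2) y^2 - 4*(-6) y + (4*(-2)*(-6) - (8)^2)
       = y^3 + (2) y^2 + (24) y + (-16).
Simplifying: h(y) = y^3 + 2*y^2 + 24*y - 16.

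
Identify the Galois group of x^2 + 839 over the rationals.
Gal(K/Q) = Z/2Z (cyclic of order 2)

x^2 + 839 is irreducible over Q since -839 is not a rational square. The splitting field Q(sqrt(-839)) has degree 2 over Q, and its unique nontrivial automorphism is sqrt(-839) ↦ -sqrt(-839). Hence Gal(Q(sqrt(-839))/Q) = Z/2Z.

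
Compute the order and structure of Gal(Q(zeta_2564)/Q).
|Gal(Q(zeta_2564)/Q)| = phi(2564) = 1280; group ≅ (Z/2564Z)^* ≅ Z/2Z × Z/640Z

The n-th cyclotomic polynomial Φ_2564(x) is the minimal polynomial of zeta_2564 over Q and has degree phi(2564) = 1280. So Q(zeta_2564) is a degree-1280 Galois extension with Galois group (Z/2564Z)^*. By CRT, (Z/2564Z)^* ≅ (Z/4Z)^* × (Z/641Z)^*. Each prime-power unit group is (Z/4Z)^* ≅ Z/2Z; (Z/641Z)^* ≅ Z/640Z. Hence Gal(Q(zeta_2564)/Q) ≅ Z/2Z × Z/640Z.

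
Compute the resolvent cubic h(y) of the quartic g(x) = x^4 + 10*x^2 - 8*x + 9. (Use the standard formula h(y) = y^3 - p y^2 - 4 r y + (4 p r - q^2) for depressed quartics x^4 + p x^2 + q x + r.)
h(y) = y^3 - 10*y^2 - 36*y + 296

Identify coefficients: p = 10, q = -8, r = 9.
Plug into h(y) = y^3 - p y^2 - 4 r y + (4 p r - q^2):
  h(y) = y^3 - (10) y^2 - 4*(9) y + (4*(10)*(9) - (-8)^2)
       = y^3 + (-10) y^2 + (-36) y + (296).
Simplifying: h(y) = y^3 - 10*y^2 - 36*y + 296.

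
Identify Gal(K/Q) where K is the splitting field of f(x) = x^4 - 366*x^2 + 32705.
Gal(K/Q) = V_4 (Klein four-group, Z/2Z × Z/2Z)

f factors as (x^2 - 155)(x^2 - 211), so the splitting field is K = Q(sqrt(155), sqrt(211)). The elements 155, 211, 32705 are all non-squares in Q, so sqrt(155) and sqrt(211) generate independent quadratic extensions. Thus [K:Q] = 4 and Gal(K/Q) is generated by the two order-2 automorphisms sqrt(155) ↦ -sqrt(155) and sqrt(211) ↦ -sqrt(211), giving V_4.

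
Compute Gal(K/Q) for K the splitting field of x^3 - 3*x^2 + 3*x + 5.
Gal(K/Q) = S_3 (symmetric group of order 6)

Compute the discriminant of x^3 + (-3)*x^2 + (3)*x + (5): Δ = -972. Since Δ is not a rational square, the Galois group is not contained in A_3; it must be the full S_3 (irreducibility of the cubic rules out anything smaller).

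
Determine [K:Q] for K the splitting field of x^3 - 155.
[K:Q] = 6

x^3 - 155 has one real root r = 155^(1/3) and two complex roots r*zeta_3, r*zeta_3^2 where zeta_3 = e^(2*pi*i/3). The splitting field is Q(r, zeta_3). [Q(r):Q] = 3 and [Q(zeta_3):Q] = 2 with gcd = 1, so [Q(r, zeta_3):Q] = 3 * 2 = 6.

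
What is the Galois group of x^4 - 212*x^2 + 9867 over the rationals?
Gal(K/Q) = V_4 (Klein four-group, Z/2Z × Z/2Z)

f factors as (x^2 - 69)(x^2 - 143), so the splitting field is K = Q(sqrt(69), sqrt(143)). The elements 69, 143, 9867 are all non-squares in Q, so sqrt(69) and sqrt(143) generate independent quadratic extensions. Thus [K:Q] = 4 and Gal(K/Q) is generated by the two order-2 automorphisms sqrt(69) ↦ -sqrt(69) and sqrt(143) ↦ -sqrt(143), giving V_4.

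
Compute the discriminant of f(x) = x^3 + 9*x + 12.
Δ = -6804

For a depressed cubic x^3 + p x + q the discriminant is Δ = -4 p^3 - 27 q^2 = -4*(9)^3 - 27*(12)^2 = -2916 - 3888 = -6804.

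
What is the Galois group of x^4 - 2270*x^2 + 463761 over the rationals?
Gal(K/Q) = Z/2Z (cyclic of order 2)

f factors as (x^2 - 2043)(x^2 - 227), so the splitting field is K = Q(sqrt(2043), sqrt(227)). The squarefree part of 2043 is 227 and the squarefree part of 227 is also 227, so sqrt(2043) and sqrt(227) are both rational multiples of sqrt(227). Hence Q(sqrt(2043)) = Q(sqrt(227)) = Q(sqrt(227)), and the splitting field collapses to a single degree-2 extension with Galois group Z/2Z.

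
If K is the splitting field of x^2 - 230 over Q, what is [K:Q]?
[K:Q] = 2

The polynomial x^2 - 230 is irreducible over Q since 230 is not a perfect square. Its splitting field is Q(sqrt(230)), which has degree 2 over Q.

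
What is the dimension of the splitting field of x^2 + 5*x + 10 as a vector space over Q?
[K:Q] = 2

The discriminant of x^2 + (5)*x + (10) is b^2 - 4c = 25 - (40) = -15. Since -15 is not a perfect square in Q, the polynomial is irreducible over Q. Its two roots generate a degree-2 extension, so [K:Q] = 2.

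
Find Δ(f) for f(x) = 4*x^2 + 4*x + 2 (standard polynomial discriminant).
Δ = -16

For a quadratic a x^2 + b x + c the discriminant is Δ = b^2 - 4ac = (4)^2 - 4*(4)*(2) = 16 - (32) = -16.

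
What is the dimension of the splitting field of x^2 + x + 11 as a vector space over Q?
[K:Q] = 2

The discriminant of x^2 + (1)*x + (11) is b^2 - 4c = 1 - (44) = -43. Since -43 is not a perfect square in Q, the polynomial is irreducible over Q. Its two roots generate a degree-2 extension, so [K:Q] = 2.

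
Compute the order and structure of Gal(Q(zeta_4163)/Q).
|Gal(Q(zeta_4163)/Q)| = phi(4163) = 3960; group ≅ (Z/4163Z)^* ≅ Z/22Z × Z/180Z

The n-th cyclotomic polynomial Φ_4163(x) is the minimal polynomial of zeta_4163 over Q and has degree phi(4163) = 3960. So Q(zeta_4163) is a degree-3960 Galois extension with Galois group (Z/4163Z)^*. By CRT, (Z/4163Z)^* ≅ (Z/23Z)^* × (Z/181Z)^*. Each prime-power unit group is (Z/23Z)^* ≅ Z/22Z; (Z/181Z)^* ≅ Z/180Z. Hence Gal(Q(zeta_4163)/Q) ≅ Z/22Z × Z/180Z.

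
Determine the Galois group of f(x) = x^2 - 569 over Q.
Gal(K/Q) = Z/2Z (cyclic of order 2)

x^2 - 569 is irreducible over Q since 569 is not a rational square. The splitting field Q(sqrt(569)) has degree 2 over Q, and its unique nontrivial automorphism is sqrt(569) ↦ -sqrt(569). Hence Gal(Q(sqrt(569))/Q) = Z/2Z.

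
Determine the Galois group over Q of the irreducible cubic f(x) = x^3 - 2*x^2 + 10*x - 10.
Gal(K/Q) = S_3 (symmetric group of order 6)

Compute the discriminant of x^3 + (-2)*x^2 + (10)*x + (-10): Δ = -3020. Since Δ is not a rational square, the Galois group is not contained in A_3; it must be the full S_3 (irreducibility of the cubic rules out anything smaller).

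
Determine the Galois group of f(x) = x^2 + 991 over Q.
Gal(K/Q) = Z/2Z (cyclic of order 2)

x^2 + 991 is irreducible over Q since -991 is not a rational square. The splitting field Q(sqrt(-991)) has degree 2 over Q, and its unique nontrivial automorphism is sqrt(-991) ↦ -sqrt(-991). Hence Gal(Q(sqrt(-991))/Q) = Z/2Z.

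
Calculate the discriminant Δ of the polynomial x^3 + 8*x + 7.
Δ = -3371

For a depressed cubic x^3 + p x + q the discriminant is Δ = -4 p^3 - 27 q^2 = -4*(8)^3 - 27*(7)^2 = -2048 - 1323 = -3371.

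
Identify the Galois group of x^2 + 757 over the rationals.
Gal(K/Q) = Z/2Z (cyclic of order 2)

x^2 + 757 is irreducible over Q since -757 is not a rational square. The splitting field Q(sqrt(-757)) has degree 2 over Q, and its unique nontrivial automorphism is sqrt(-757) ↦ -sqrt(-757). Hence Gal(Q(sqrt(-757))/Q) = Z/2Z.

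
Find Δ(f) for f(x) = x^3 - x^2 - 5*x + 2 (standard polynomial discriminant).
Δ = 605

For x^3 + a x^2 + b x + c the discriminant is Δ = 18 a b c - 4 a^3 c + a^2 b^2 - 4 b^3 - 27 c^2.
Plug a = -1, b = -5, c = 2:
  18*(-1)*(-5)*(2) - 4*(-1)^3*(2) + (-1)^2*(-5)^2 - 4*(-5)^3 - 27*(2)^2
  = 180 + (8) + 25 + (500) + (-108)
  = 605.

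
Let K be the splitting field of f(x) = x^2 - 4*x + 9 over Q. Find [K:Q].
[K:Q] = 2

The discriminant of x^2 + (-4)*x + (9) is b^2 - 4c = 16 - (36) = -20. Since -20 is not a perfect square in Q, the polynomial is irreducible over Q. Its two roots generate a degree-2 extension, so [K:Q] = 2.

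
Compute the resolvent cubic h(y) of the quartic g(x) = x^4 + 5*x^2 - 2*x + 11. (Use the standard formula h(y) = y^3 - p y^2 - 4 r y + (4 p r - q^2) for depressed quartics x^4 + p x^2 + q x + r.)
h(y) = y^3 - 5*y^2 - 44*y + 216

Identify coefficients: p = 5, q = -2, r = 11.
Plug into h(y) = y^3 - p y^2 - 4 r y + (4 p r - q^2):
  h(y) = y^3 - (5) y^2 - 4*(11) y + (4*(5)*(11) - (-2)^2)
       = y^3 + (-5) y^2 + (-44) y + (216).
Simplifying: h(y) = y^3 - 5*y^2 - 44*y + 216.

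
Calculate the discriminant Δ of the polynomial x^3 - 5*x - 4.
Δ = 68

For a depressed cubic x^3 + p x + q the discriminant is Δ = -4 p^3 - 27 q^2 = -4*(-5)^3 - 27*(-4)^2 = 500 - 432 = 68.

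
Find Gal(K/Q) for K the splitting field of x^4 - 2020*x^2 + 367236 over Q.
Gal(K/Q) = Z/2Z (cyclic of order 2)

f factors as (x^2 - 202)(x^2 - 1818), so the splitting field is K = Q(sqrt(202), sqrt(1818)). The squarefree part of 202 is 202 and the squarefree part of 1818 is also 202, so sqrt(202) and sqrt(1818) are both rational multiples of sqrt(202). Hence Q(sqrt(202)) = Q(sqrt(1818)) = Q(sqrt(202)), and the splitting field collapses to a single degree-2 extension with Galois group Z/2Z.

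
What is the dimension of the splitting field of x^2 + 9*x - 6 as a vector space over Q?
[K:Q] = 2

The discriminant of x^2 + (9)*x + (-6) is b^2 - 4c = 81 - (-24) = 105. Since 105 is not a perfect square in Q, the polynomial is irreducible over Q. Its two roots generate a degree-2 extension, so [K:Q] = 2.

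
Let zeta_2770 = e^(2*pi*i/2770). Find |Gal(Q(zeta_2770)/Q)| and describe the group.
|Gal(Q(zeta_2770)/Q)| = phi(2770) = 1104; group ≅ (Z/2770Z)^* ≅ Z/4Z × Z/276Z

The n-th cyclotomic polynomial Φ_2770(x) is the minimal polynomial of zeta_2770 over Q and has degree phi(2770) = 1104. So Q(zeta_2770) is a degree-1104 Galois extension with Galois group (Z/2770Z)^*. By CRT, (Z/2770Z)^* ≅ (Z/2Z)^* × (Z/5Z)^* × (Z/277Z)^*. Each prime-power unit group is (Z/2Z)^* ≅ trivial group (order 1); (Z/5Z)^* ≅ Z/4Z; (Z/277Z)^* ≅ Z/276Z. Hence Gal(Q(zeta_2770)/Q) ≅ Z/4Z × Z/276Z.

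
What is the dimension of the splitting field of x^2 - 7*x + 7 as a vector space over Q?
[K:Q] = 2

The discriminant of x^2 + (-7)*x + (7) is b^2 - 4c = 49 - (28) = 21. Since 21 is not a perfect square in Q, the polynomial is irreducible over Q. Its two roots generate a degree-2 extension, so [K:Q] = 2.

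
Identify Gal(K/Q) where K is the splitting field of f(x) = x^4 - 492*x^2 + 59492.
Gal(K/Q) = V_4 (Klein four-group, Z/2Z × Z/2Z)

f factors as (x^2 - 278)(x^2 - 214), so the splitting field is K = Q(sqrt(278), sqrt(214)). The elements 278, 214, 59492 are all non-squares in Q, so sqrt(278) and sqrt(214) generate independent quadratic extensions. Thus [K:Q] = 4 and Gal(K/Q) is generated by the two order-2 automorphisms sqrt(278) ↦ -sqrt(278) and sqrt(214) ↦ -sqrt(214), giving V_4.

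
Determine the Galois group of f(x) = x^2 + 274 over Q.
Gal(K/Q) = Z/2Z (cyclic of order 2)

x^2 + 274 is irreducible over Q since -274 is not a rational square. The splitting field Q(sqrt(-274)) has degree 2 over Q, and its unique nontrivial automorphism is sqrt(-274) ↦ -sqrt(-274). Hence Gal(Q(sqrt(-274))/Q) = Z/2Z.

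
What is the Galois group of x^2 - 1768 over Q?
Gal(K/Q) = Z/2Z (cyclic of order 2)

x^2 - 1768 is irreducible over Q since 1768 is not a rational square. The splitting field Q(sqrt(1768)) has degree 2 over Q, and its unique nontrivial automorphism is sqrt(1768) ↦ -sqrt(1768). Hence Gal(Q(sqrt(1768))/Q) = Z/2Z.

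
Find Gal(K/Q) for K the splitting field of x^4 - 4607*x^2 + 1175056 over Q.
Gal(K/Q) = Z/2Z (cyclic of order 2)

f factors as (x^2 - 271)(x^2 - 4336), so the splitting field is K = Q(sqrt(271), sqrt(4336)). The squarefree part of 271 is 271 and the squarefree part of 4336 is also 271, so sqrt(271) and sqrt(4336) are both rational multiples of sqrt(271). Hence Q(sqrt(271)) = Q(sqrt(4336)) = Q(sqrt(271)), and the splitting field collapses to a single degree-2 extension with Galois group Z/2Z.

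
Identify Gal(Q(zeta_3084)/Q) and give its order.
|Gal(Q(zeta_3084)/Q)| = phi(3084) = 1024; group ≅ (Z/3084Z)^* ≅ Z/2Z × Z/2Z × Z/256Z

The n-th cyclotomic polynomial Φ_3084(x) is the minimal polynomial of zeta_3084 over Q and has degree phi(3084) = 1024. So Q(zeta_3084) is a degree-1024 Galois extension with Galois group (Z/3084Z)^*. By CRT, (Z/3084Z)^* ≅ (Z/4Z)^* × (Z/3Z)^* × (Z/257Z)^*. Each prime-power unit group is (Z/4Z)^* ≅ Z/2Z; (Z/3Z)^* ≅ Z/2Z; (Z/257Z)^* ≅ Z/256Z. Hence Gal(Q(zeta_3084)/Q) ≅ Z/2Z × Z/2Z × Z/256Z.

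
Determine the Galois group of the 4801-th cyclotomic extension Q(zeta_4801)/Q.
|Gal(Q(zeta_4801)/Q)| = phi(4801) = 4800; group ≅ (Z/4801Z)^* ≅ Z/4800Z

The n-th cyclotomic polynomial Φ_4801(x) is the minimal polynomial of zeta_4801 over Q and has degree phi(4801) = 4800. So Q(zeta_4801) is a degree-4800 Galois extension with Galois group (Z/4801Z)^*. (Z/4801Z)^* is cyclic since 4801 is an odd prime power (or 4). Hence Gal(Q(zeta_4801)/Q) ≅ Z/4800Z.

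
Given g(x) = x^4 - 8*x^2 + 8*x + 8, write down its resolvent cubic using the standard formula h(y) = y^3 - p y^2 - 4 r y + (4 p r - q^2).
h(y) = y^3 + 8*y^2 - 32*y - 320

Identify coefficients: p = -8, q = 8, r = 8.
Plug into h(y) = y^3 - p y^2 - 4 r y + (4 p r - q^2):
  h(y) = y^3 - (-8) y^2 - 4*(8) y + (4*(-8)*(8) - (8)^2)
       = y^3 + (8) y^2 + (-32) y + (-320).
Simplifying: h(y) = y^3 + 8*y^2 - 32*y - 320.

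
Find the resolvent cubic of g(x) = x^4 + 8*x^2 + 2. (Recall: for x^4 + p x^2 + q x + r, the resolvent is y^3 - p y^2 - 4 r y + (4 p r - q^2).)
h(y) = y^3 - 8*y^2 - 8*y + 64

Identify coefficients: p = 8, q = 0, r = 2.
Plug into h(y) = y^3 - p y^2 - 4 r y + (4 p r - q^2):
  h(y) = y^3 - (8) y^2 - 4*(2) y + (4*(8)*(2) - (0)^2)
       = y^3 + (-8) y^2 + (-8) y + (64).
Simplifying: h(y) = y^3 - 8*y^2 - 8*y + 64.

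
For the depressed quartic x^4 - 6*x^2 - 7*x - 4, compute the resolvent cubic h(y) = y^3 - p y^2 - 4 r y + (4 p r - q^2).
h(y) = y^3 + 6*y^2 + 16*y + 47

Identify coefficients: p = -6, q = -7, r = -4.
Plug into h(y) = y^3 - p y^2 - 4 r y + (4 p r - q^2):
  h(y) = y^3 - (-6) y^2 - 4*(-4) y + (4*(-6)*(-4) - (-7)^2)
       = y^3 + (6) y^2 + (16) y + (47).
Simplifying: h(y) = y^3 + 6*y^2 + 16*y + 47.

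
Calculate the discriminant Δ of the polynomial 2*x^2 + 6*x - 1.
Δ = 44

For a quadratic a x^2 + b x + c the discriminant is Δ = b^2 - 4ac = (6)^2 - 4*(2)*(-1) = 36 - (-8) = 44.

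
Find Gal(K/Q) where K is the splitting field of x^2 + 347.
Gal(K/Q) = Z/2Z (cyclic of order 2)

x^2 + 347 is irreducible over Q since -347 is not a rational square. The splitting field Q(sqrt(-347)) has degree 2 over Q, and its unique nontrivial automorphism is sqrt(-347) ↦ -sqrt(-347). Hence Gal(Q(sqrt(-347))/Q) = Z/2Z.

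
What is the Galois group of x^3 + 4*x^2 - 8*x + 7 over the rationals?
Gal(K/Q) = S_3 (symmetric group of order 6)

Compute the discriminant of x^3 + (4)*x^2 + (-8)*x + (7): Δ = -4075. Since Δ is not a rational square, the Galois group is not contained in A_3; it must be the full S_3 (irreducibility of the cubic rules out anything smaller).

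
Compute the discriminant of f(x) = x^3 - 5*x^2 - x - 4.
Δ = -2763

For x^3 + a x^2 + b x + c the discriminant is Δ = 18 a b c - 4 a^3 c + a^2 b^2 - 4 b^3 - 27 c^2.
Plug a = -5, b = -1, c = -4:
  18*(-5)*(-1)*(-4) - 4*(-5)^3*(-4) + (-5)^2*(-1)^2 - 4*(-1)^3 - 27*(-4)^2
  = -360 + (-2000) + 25 + (4) + (-432)
  = -2763.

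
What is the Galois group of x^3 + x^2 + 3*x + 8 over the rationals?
Gal(K/Q) = S_3 (symmetric group of order 6)

Compute the discriminant of x^3 + (1)*x^2 + (3)*x + (8): Δ = -1427. Since Δ is not a rational square, the Galois group is not contained in A_3; it must be the full S_3 (irreducibility of the cubic rules out anything smaller).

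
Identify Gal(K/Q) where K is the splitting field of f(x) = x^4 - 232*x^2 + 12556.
Gal(K/Q) = V_4 (Klein four-group, Z/2Z × Z/2Z)

f factors as (x^2 - 86)(x^2 - 146), so the splitting field is K = Q(sqrt(86), sqrt(146)). The elements 86, 146, 12556 are all non-squares in Q, so sqrt(86) and sqrt(146) generate independent quadratic extensions. Thus [K:Q] = 4 and Gal(K/Q) is generated by the two order-2 automorphisms sqrt(86) ↦ -sqrt(86) and sqrt(146) ↦ -sqrt(146), giving V_4.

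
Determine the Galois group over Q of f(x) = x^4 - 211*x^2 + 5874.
Gal(K/Q) = V_4 (Klein four-group, Z/2Z × Z/2Z)

f factors as (x^2 - 33)(x^2 - 178), so the splitting field is K = Q(sqrt(33), sqrt(178)). The elements 33, 178, 5874 are all non-squares in Q, so sqrt(33) and sqrt(178) generate independent quadratic extensions. Thus [K:Q] = 4 and Gal(K/Q) is generated by the two order-2 automorphisms sqrt(33) ↦ -sqrt(33) and sqrt(178) ↦ -sqrt(178), giving V_4.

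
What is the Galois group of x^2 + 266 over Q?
Gal(K/Q) = Z/2Z (cyclic of order 2)

x^2 + 266 is irreducible over Q since -266 is not a rational square. The splitting field Q(sqrt(-266)) has degree 2 over Q, and its unique nontrivial automorphism is sqrt(-266) ↦ -sqrt(-266). Hence Gal(Q(sqrt(-266))/Q) = Z/2Z.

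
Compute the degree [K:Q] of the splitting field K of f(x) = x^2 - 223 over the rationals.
[K:Q] = 2

The polynomial x^2 - 223 is irreducible over Q since 223 is not a perfect square. Its splitting field is Q(sqrt(223)), which has degree 2 over Q.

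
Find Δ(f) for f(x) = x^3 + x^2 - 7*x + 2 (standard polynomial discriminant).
Δ = 1053

For x^3 + a x^2 + b x + c the discriminant is Δ = 18 a b c - 4 a^3 c + a^2 b^2 - 4 b^3 - 27 c^2.
Plug a = 1, b = -7, c = 2:
  18*(1)*(-7)*(2) - 4*(1)^3*(2) + (1)^2*(-7)^2 - 4*(-7)^3 - 27*(2)^2
  = -252 + (-8) + 49 + (1372) + (-108)
  = 1053.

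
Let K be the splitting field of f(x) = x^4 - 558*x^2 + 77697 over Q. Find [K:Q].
[K:Q] = 4

f factors as (x^2 - 291)(x^2 - 267); the splitting field is K = Q(sqrt(291), sqrt(267)). Since 291, 267, and 77697 are all non-squares in Q, the three subfields Q(sqrt(291)), Q(sqrt(267)), Q(sqrt(77697)) are distinct degree-2 extensions, so [K:Q] = 4 (Klein four Galois group).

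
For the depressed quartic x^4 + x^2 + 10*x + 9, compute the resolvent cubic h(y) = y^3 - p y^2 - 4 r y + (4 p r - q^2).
h(y) = y^3 - y^2 - 36*y - 64

Identify coefficients: p = 1, q = 10, r = 9.
Plug into h(y) = y^3 - p y^2 - 4 r y + (4 p r - q^2):
  h(y) = y^3 - (1) y^2 - 4*(9) y + (4*(1)*(9) - (10)^2)
       = y^3 + (-1) y^2 + (-36) y + (-64).
Simplifying: h(y) = y^3 - y^2 - 36*y - 64.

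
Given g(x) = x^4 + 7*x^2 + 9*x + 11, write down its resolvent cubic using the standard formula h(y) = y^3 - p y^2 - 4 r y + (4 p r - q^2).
h(y) = y^3 - 7*y^2 - 44*y + 227

Identify coefficients: p = 7, q = 9, r = 11.
Plug into h(y) = y^3 - p y^2 - 4 r y + (4 p r - q^2):
  h(y) = y^3 - (7) y^2 - 4*(11) y + (4*(7)*(11) - (9)^2)
       = y^3 + (-7) y^2 + (-44) y + (227).
Simplifying: h(y) = y^3 - 7*y^2 - 44*y + 227.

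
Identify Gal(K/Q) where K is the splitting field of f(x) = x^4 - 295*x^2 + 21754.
Gal(K/Q) = V_4 (Klein four-group, Z/2Z × Z/2Z)

f factors as (x^2 - 149)(x^2 - 146), so the splitting field is K = Q(sqrt(149), sqrt(146)). The elements 149, 146, 21754 are all non-squares in Q, so sqrt(149) and sqrt(146) generate independent quadratic extensions. Thus [K:Q] = 4 and Gal(K/Q) is generated by the two order-2 automorphisms sqrt(149) ↦ -sqrt(149) and sqrt(146) ↦ -sqrt(146), giving V_4.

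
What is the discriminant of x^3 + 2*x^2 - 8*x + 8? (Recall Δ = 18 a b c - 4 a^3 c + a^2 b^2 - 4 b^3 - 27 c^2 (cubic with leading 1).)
Δ = -1984

For x^3 + a x^2 + b x + c the discriminant is Δ = 18 a b c - 4 a^3 c + a^2 b^2 - 4 b^3 - 27 c^2.
Plug a = 2, b = -8, c = 8:
  18*(2)*(-8)*(8) - 4*(2)^3*(8) + (2)^2*(-8)^2 - 4*(-8)^3 - 27*(8)^2
  = -2304 + (-256) + 256 + (2048) + (-1728)
  = -1984.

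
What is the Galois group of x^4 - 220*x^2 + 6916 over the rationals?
Gal(K/Q) = V_4 (Klein four-group, Z/2Z × Z/2Z)

f factors as (x^2 - 38)(x^2 - 182), so the splitting field is K = Q(sqrt(38), sqrt(182)). The elements 38, 182, 6916 are all non-squares in Q, so sqrt(38) and sqrt(182) generate independent quadratic extensions. Thus [K:Q] = 4 and Gal(K/Q) is generated by the two order-2 automorphisms sqrt(38) ↦ -sqrt(38) and sqrt(182) ↦ -sqrt(182), giving V_4.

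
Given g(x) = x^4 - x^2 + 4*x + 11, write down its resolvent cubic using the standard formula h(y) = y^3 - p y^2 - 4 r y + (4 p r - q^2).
h(y) = y^3 + y^2 - 44*y - 60

Identify coefficients: p = -1, q = 4, r = 11.
Plug into h(y) = y^3 - p y^2 - 4 r y + (4 p r - q^2):
  h(y) = y^3 - (-1) y^2 - 4*(11) y + (4*(-1)*(11) - (4)^2)
       = y^3 + (1) y^2 + (-44) y + (-60).
Simplifying: h(y) = y^3 + y^2 - 44*y - 60.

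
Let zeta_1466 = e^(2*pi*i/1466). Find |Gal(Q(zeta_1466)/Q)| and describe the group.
|Gal(Q(zeta_1466)/Q)| = phi(1466) = 732; group ≅ (Z/1466Z)^* ≅ Z/732Z

The n-th cyclotomic polynomial Φ_1466(x) is the minimal polynomial of zeta_1466 over Q and has degree phi(1466) = 732. So Q(zeta_1466) is a degree-732 Galois extension with Galois group (Z/1466Z)^*. By CRT, (Z/1466Z)^* ≅ (Z/2Z)^* × (Z/733Z)^*. Each prime-power unit group is (Z/2Z)^* ≅ trivial group (order 1); (Z/733Z)^* ≅ Z/732Z. Hence Gal(Q(zeta_1466)/Q) ≅ Z/732Z.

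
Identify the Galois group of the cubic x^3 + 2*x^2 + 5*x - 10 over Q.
Gal(K/Q) = S_3 (symmetric group of order 6)

Compute the discriminant of x^3 + (2)*x^2 + (5)*x + (-10): Δ = -4580. Since Δ is not a rational square, the Galois group is not contained in A_3; it must be the full S_3 (irreducibility of the cubic rules out anything smaller).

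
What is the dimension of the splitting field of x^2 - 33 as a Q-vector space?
[K:Q] = 2

The polynomial x^2 - 33 is irreducible over Q since 33 is not a perfect square. Its splitting field is Q(sqrt(33)), which has degree 2 over Q.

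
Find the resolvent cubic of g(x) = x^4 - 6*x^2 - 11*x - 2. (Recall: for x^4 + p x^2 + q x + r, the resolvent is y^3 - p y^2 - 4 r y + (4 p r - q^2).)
h(y) = y^3 + 6*y^2 + 8*y - 73

Identify coefficients: p = -6, q = -11, r = -2.
Plug into h(y) = y^3 - p y^2 - 4 r y + (4 p r - q^2):
  h(y) = y^3 - (-6) y^2 - 4*(-2) y + (4*(-6)*(-2) - (-11)^2)
       = y^3 + (6) y^2 + (8) y + (-73).
Simplifying: h(y) = y^3 + 6*y^2 + 8*y - 73.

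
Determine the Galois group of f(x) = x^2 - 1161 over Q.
Gal(K/Q) = Z/2Z (cyclic of order 2)

x^2 - 1161 is irreducible over Q since 1161 is not a rational square. The splitting field Q(sqrt(1161)) has degree 2 over Q, and its unique nontrivial automorphism is sqrt(1161) ↦ -sqrt(1161). Hence Gal(Q(sqrt(1161))/Q) = Z/2Z.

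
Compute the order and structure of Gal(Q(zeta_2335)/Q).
|Gal(Q(zeta_2335)/Q)| = phi(2335) = 1864; group ≅ (Z/2335Z)^* ≅ Z/4Z × Z/466Z

The n-th cyclotomic polynomial Φ_2335(x) is the minimal polynomial of zeta_2335 over Q and has degree phi(2335) = 1864. So Q(zeta_2335) is a degree-1864 Galois extension with Galois group (Z/2335Z)^*. By CRT, (Z/2335Z)^* ≅ (Z/5Z)^* × (Z/467Z)^*. Each prime-power unit group is (Z/5Z)^* ≅ Z/4Z; (Z/467Z)^* ≅ Z/466Z. Hence Gal(Q(zeta_2335)/Q) ≅ Z/4Z × Z/466Z.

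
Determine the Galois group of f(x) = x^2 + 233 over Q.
Gal(K/Q) = Z/2Z (cyclic of order 2)

x^2 + 233 is irreducible over Q since -233 is not a rational square. The splitting field Q(sqrt(-233)) has degree 2 over Q, and its unique nontrivial automorphism is sqrt(-233) ↦ -sqrt(-233). Hence Gal(Q(sqrt(-233))/Q) = Z/2Z.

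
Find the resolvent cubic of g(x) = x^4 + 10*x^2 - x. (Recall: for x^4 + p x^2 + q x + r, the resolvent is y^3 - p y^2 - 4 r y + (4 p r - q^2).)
h(y) = y^3 - 10*y^2 - 1

Identify coefficients: p = 10, q = -1, r = 0.
Plug into h(y) = y^3 - p y^2 - 4 r y + (4 p r - q^2):
  h(y) = y^3 - (10) y^2 - 4*(0) y + (4*(10)*(0) - (-1)^2)
       = y^3 + (-10) y^2 + (0) y + (-1).
Simplifying: h(y) = y^3 - 10*y^2 - 1.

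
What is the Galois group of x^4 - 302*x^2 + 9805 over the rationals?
Gal(K/Q) = V_4 (Klein four-group, Z/2Z × Z/2Z)

f factors as (x^2 - 37)(x^2 - 265), so the splitting field is K = Q(sqrt(37), sqrt(265)). The elements 37, 265, 9805 are all non-squares in Q, so sqrt(37) and sqrt(265) generate independent quadratic extensions. Thus [K:Q] = 4 and Gal(K/Q) is generated by the two order-2 automorphisms sqrt(37) ↦ -sqrt(37) and sqrt(265) ↦ -sqrt(265), giving V_4.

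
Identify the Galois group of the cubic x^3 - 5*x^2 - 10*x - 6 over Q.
Gal(K/Q) = S_3 (symmetric group of order 6)

Compute the discriminant of x^3 + (-5)*x^2 + (-10)*x + (-6): Δ = -2872. Since Δ is not a rational square, the Galois group is not contained in A_3; it must be the full S_3 (irreducibility of the cubic rules out anything smaller).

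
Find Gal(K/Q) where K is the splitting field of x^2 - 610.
Gal(K/Q) = Z/2Z (cyclic of order 2)

x^2 - 610 is irreducible over Q since 610 is not a rational square. The splitting field Q(sqrt(610)) has degree 2 over Q, and its unique nontrivial automorphism is sqrt(610) ↦ -sqrt(610). Hence Gal(Q(sqrt(610))/Q) = Z/2Z.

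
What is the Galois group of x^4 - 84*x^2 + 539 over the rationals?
Gal(K/Q) = V_4 (Klein four-group, Z/2Z × Z/2Z)

f factors as (x^2 - 7)(x^2 - 77), so the splitting field is K = Q(sqrt(7), sqrt(77)). The elements 7, 77, 539 are all non-squares in Q, so sqrt(7) and sqrt(77) generate independent quadratic extensions. Thus [K:Q] = 4 and Gal(K/Q) is generated by the two order-2 automorphisms sqrt(7) ↦ -sqrt(7) and sqrt(77) ↦ -sqrt(77), giving V_4.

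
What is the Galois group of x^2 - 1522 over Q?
Gal(K/Q) = Z/2Z (cyclic of order 2)

x^2 - 1522 is irreducible over Q since 1522 is not a rational square. The splitting field Q(sqrt(1522)) has degree 2 over Q, and its unique nontrivial automorphism is sqrt(1522) ↦ -sqrt(1522). Hence Gal(Q(sqrt(1522))/Q) = Z/2Z.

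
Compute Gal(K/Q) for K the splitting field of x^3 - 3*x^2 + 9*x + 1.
Gal(K/Q) = S_3 (symmetric group of order 6)

Compute the discriminant of x^3 + (-3)*x^2 + (9)*x + (1): Δ = -2592. Since Δ is not a rational square, the Galois group is not contained in A_3; it must be the full S_3 (irreducibility of the cubic rules out anything smaller).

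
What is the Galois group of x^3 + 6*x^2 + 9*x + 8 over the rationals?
Gal(K/Q) = S_3 (symmetric group of order 6)

Compute the discriminant of x^3 + (6)*x^2 + (9)*x + (8): Δ = -864. Since Δ is not a rational square, the Galois group is not contained in A_3; it must be the full S_3 (irreducibility of the cubic rules out anything smaller).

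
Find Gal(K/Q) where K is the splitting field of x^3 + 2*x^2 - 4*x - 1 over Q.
Gal(K/Q) = S_3 (symmetric group of order 6)

Compute the discriminant of x^3 + (2)*x^2 + (-4)*x + (-1): Δ = 469. Since Δ is not a rational square, the Galois group is not contained in A_3; it must be the full S_3 (irreducibility of the cubic rules out anything smaller).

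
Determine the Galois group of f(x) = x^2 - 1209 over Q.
Gal(K/Q) = Z/2Z (cyclic of order 2)

x^2 - 1209 is irreducible over Q since 1209 is not a rational square. The splitting field Q(sqrt(1209)) has degree 2 over Q, and its unique nontrivial automorphism is sqrt(1209) ↦ -sqrt(1209). Hence Gal(Q(sqrt(1209))/Q) = Z/2Z.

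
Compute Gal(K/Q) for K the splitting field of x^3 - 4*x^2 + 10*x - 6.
Gal(K/Q) = S_3 (symmetric group of order 6)

Compute the discriminant of x^3 + (-4)*x^2 + (10)*x + (-6): Δ = -588. Since Δ is not a rational square, the Galois group is not contained in A_3; it must be the full S_3 (irreducibility of the cubic rules out anything smaller).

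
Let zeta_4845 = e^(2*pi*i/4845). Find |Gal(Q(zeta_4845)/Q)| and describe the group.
|Gal(Q(zeta_4845)/Q)| = phi(4845) = 2304; group ≅ (Z/4845Z)^* ≅ Z/2Z × Z/4Z × Z/16Z × Z/18Z

The n-th cyclotomic polynomial Φ_4845(x) is the minimal polynomial of zeta_4845 over Q and has degree phi(4845) = 2304. So Q(zeta_4845) is a degree-2304 Galois extension with Galois group (Z/4845Z)^*. By CRT, (Z/4845Z)^* ≅ (Z/3Z)^* × (Z/5Z)^* × (Z/17Z)^* × (Z/19Z)^*. Each prime-power unit group is (Z/3Z)^* ≅ Z/2Z; (Z/5Z)^* ≅ Z/4Z; (Z/17Z)^* ≅ Z/16Z; (Z/19Z)^* ≅ Z/18Z. Hence Gal(Q(zeta_4845)/Q) ≅ Z/2Z × Z/4Z × Z/16Z × Z/18Z.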